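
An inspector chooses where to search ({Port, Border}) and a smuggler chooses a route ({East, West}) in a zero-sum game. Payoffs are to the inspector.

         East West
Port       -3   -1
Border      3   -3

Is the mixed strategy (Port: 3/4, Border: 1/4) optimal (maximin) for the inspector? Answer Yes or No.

Yes

Against East this mix gives (3/4)·(-3) + (1/4)·3 = -3/2.
Against West this mix gives (3/4)·(-1) + (1/4)·(-3) = -3/2.
All of the smuggler's active replies (East, West) yield -3/2, and no column does worse for the inspector. The mix makes the smuggler indifferent and guarantees -3/2, so it is optimal.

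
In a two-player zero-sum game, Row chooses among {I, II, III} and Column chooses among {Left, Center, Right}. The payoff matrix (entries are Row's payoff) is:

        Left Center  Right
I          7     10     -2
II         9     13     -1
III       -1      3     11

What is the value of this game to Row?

Row minima: I → -2, II → -1, III → -1; maximin = -1.
Column maxima: Left → 9, Center → 13, Right → 11; minimax = 9.
-1 ≠ 9, so there is no saddle point; optimal play is mixed.
I is strictly dominated by II, so Row never plays it.
Center is strictly dominated by Left (it gives Row strictly more in every row), so Column never plays it.
On the remaining 2×2 (II, III vs Left, Right):
Let Row play II with probability p. Expected payoff against Left: 9p + (-1)(1−p) = 10p − 1; against Right: (-1)p + 11(1−p) = −12p + 11.
Setting these equal: 10p − 1 = −12p + 11 ⇒ 22p = 12 ⇒ p = 6/11, and the value is (10)·(6/11) − 1 = 49/11.
For Column: with q = P(Left), equating II's and III's payoffs gives 10q − 1 = −12q + 11 ⇒ q = 6/11.

49/11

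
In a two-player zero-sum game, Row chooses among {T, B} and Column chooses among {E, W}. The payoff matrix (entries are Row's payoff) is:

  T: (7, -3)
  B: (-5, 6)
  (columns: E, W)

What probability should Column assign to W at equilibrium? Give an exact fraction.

4/7

Row minima: T → -3, B → -5; maximin = -3.
Column maxima: E → 7, W → 6; minimax = 6.
-3 ≠ 6, so there is no saddle point; optimal play is mixed.
Let Row play T with probability p. Expected payoff against E: 7p + (-5)(1−p) = 12p − 5; against W: (-3)p + 6(1−p) = −9p + 6.
Setting these equal: 12p − 5 = −9p + 6 ⇒ 21p = 11 ⇒ p = 11/21, and the value is (12)·(11/21) − 5 = 9/7.
For Column: with q = P(E), equating T's and B's payoffs gives 10q − 3 = −11q + 6 ⇒ q = 3/7.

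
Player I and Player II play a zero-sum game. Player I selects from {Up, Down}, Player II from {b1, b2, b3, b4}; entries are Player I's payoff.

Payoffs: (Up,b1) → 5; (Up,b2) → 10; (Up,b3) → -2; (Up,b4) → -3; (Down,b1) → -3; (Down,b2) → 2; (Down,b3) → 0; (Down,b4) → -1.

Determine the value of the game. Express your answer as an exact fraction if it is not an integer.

Row minima: Up → -3, Down → -3; maximin = -3.
Column maxima: b1 → 5, b2 → 10, b3 → 0, b4 → -1; minimax = -1.
-3 ≠ -1, so there is no saddle point; optimal play is mixed.
b2 is strictly dominated by b1 (it gives Player I strictly more in every row), so Player II never plays it.
b3 is strictly dominated by b4 (it gives Player I strictly more in every row), so Player II never plays it.
On the remaining 2×2 (Up, Down vs b1, b4):
Let Player I play Up with probability p. Expected payoff against b1: 5p + (-3)(1−p) = 8p − 3; against b4: (-3)p + (-1)(1−p) = −2p − 1.
Setting these equal: 8p − 3 = −2p − 1 ⇒ 10p = 2 ⇒ p = 1/5, and the value is (8)·(1/5) − 3 = -7/5.
For Player II: with q = P(b1), equating Up's and Down's payoffs gives 8q − 3 = −2q − 1 ⇒ q = 1/5.

-7/5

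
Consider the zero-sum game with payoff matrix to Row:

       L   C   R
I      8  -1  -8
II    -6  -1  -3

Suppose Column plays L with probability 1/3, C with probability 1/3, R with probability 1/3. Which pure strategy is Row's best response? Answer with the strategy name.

Expected payoff of I: (1/3)·8 + (1/3)·(-1) + (1/3)·(-8) = -1/3.
Expected payoff of II: (1/3)·(-6) + (1/3)·(-1) + (1/3)·(-3) = -10/3.
The largest is -1/3, so Row's best response is I.

I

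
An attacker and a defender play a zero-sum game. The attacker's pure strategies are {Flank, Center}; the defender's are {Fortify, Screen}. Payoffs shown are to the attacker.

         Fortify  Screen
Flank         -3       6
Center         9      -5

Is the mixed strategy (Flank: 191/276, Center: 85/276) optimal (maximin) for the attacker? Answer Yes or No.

Against Fortify this mix gives (191/276)·(-3) + (85/276)·9 = 16/23.
Against Screen this mix gives (191/276)·6 + (85/276)·(-5) = 721/276.
The defender will play Fortify, holding the attacker to 16/23. Shifting weight toward the row that does better against Fortify would raise this floor (the equalizing mix achieves 39/23 against both Fortify and Screen), so the proposed strategy is not optimal.

No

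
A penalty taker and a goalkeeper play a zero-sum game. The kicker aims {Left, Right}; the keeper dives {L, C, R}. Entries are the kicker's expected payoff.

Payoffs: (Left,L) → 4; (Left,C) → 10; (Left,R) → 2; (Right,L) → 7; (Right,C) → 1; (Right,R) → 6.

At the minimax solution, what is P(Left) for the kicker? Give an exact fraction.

5/13

Row minima: Left → 2, Right → 1; maximin = 2.
Column maxima: L → 7, C → 10, R → 6; minimax = 6.
2 ≠ 6, so there is no saddle point; optimal play is mixed.
L is strictly dominated by R (it gives the kicker strictly more in every row), so the keeper never plays it.
On the remaining 2×2 (Left, Right vs C, R):
Let the kicker play Left with probability p. Expected payoff against C: 10p + 1(1−p) = 9p + 1; against R: 2p + 6(1−p) = −4p + 6.
Setting these equal: 9p + 1 = −4p + 6 ⇒ 13p = 5 ⇒ p = 5/13, and the value is (9)·(5/13) + 1 = 58/13.
For the keeper: with q = P(C), equating Left's and Right's payoffs gives 8q + 2 = −5q + 6 ⇒ q = 4/13.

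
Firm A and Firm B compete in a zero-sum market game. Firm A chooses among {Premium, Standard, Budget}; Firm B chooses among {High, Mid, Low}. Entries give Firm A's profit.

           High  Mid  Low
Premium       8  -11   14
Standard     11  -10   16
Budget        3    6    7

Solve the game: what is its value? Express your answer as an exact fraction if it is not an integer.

Row minima: Premium → -11, Standard → -10, Budget → 3; maximin = 3.
Column maxima: High → 11, Mid → 6, Low → 16; minimax = 6.
3 ≠ 6, so there is no saddle point; optimal play is mixed.
Premium is strictly dominated by Standard, so Firm A never plays it.
Low is strictly dominated by High (it gives Firm A strictly more in every row), so Firm B never plays it.
On the remaining 2×2 (Standard, Budget vs High, Mid):
Let Firm A play Standard with probability p. Expected payoff against High: 11p + 3(1−p) = 8p + 3; against Mid: (-10)p + 6(1−p) = −16p + 6.
Setting these equal: 8p + 3 = −16p + 6 ⇒ 24p = 3 ⇒ p = 1/8, and the value is (8)·(1/8) + 3 = 4.
For Firm B: with q = P(High), equating Standard's and Budget's payoffs gives 21q − 10 = −3q + 6 ⇒ q = 2/3.

4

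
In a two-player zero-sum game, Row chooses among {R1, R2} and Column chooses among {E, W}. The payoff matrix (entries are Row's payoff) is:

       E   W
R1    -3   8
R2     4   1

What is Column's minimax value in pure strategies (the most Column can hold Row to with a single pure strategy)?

4

Column maxima: E → 4, W → 8.
The smallest of these is 4.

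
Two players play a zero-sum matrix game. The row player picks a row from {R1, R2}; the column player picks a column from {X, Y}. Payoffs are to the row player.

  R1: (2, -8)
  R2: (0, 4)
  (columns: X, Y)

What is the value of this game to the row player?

Row minima: R1 → -8, R2 → 0; maximin = 0.
Column maxima: X → 2, Y → 4; minimax = 2.
0 ≠ 2, so there is no saddle point; optimal play is mixed.
Let the row player play R1 with probability p. Expected payoff against X: 2p + 0(1−p) = 2p; against Y: (-8)p + 4(1−p) = −12p + 4.
Setting these equal: 2p = −12p + 4 ⇒ 14p = 4 ⇒ p = 2/7, and the value is (2)·(2/7) = 4/7.
For the column player: with q = P(X), equating R1's and R2's payoffs gives 10q − 8 = −4q + 4 ⇒ q = 6/7.

4/7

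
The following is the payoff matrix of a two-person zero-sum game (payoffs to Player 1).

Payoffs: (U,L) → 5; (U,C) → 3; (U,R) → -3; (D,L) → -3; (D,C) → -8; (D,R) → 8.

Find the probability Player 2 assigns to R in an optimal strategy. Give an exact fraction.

Row minima: U → -3, D → -8; maximin = -3.
Column maxima: L → 5, C → 3, R → 8; minimax = 3.
-3 ≠ 3, so there is no saddle point; optimal play is mixed.
L is strictly dominated by C (it gives Player 1 strictly more in every row), so Player 2 never plays it.
On the remaining 2×2 (U, D vs C, R):
Let Player 1 play U with probability p. Expected payoff against C: 3p + (-8)(1−p) = 11p − 8; against R: (-3)p + 8(1−p) = −11p + 8.
Setting these equal: 11p − 8 = −11p + 8 ⇒ 22p = 16 ⇒ p = 8/11, and the value is (11)·(8/11) − 8 = 0.
For Player 2: with q = P(C), equating U's and D's payoffs gives 6q − 3 = −16q + 8 ⇒ q = 1/2.

1/2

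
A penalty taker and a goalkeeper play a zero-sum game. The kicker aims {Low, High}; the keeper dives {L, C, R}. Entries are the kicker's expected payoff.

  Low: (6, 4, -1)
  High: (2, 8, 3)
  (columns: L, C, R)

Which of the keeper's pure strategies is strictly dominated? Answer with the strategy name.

C

R holds the kicker's payoff strictly below C in every row: -1 < 4, 3 < 8.
So C is strictly dominated for the keeper.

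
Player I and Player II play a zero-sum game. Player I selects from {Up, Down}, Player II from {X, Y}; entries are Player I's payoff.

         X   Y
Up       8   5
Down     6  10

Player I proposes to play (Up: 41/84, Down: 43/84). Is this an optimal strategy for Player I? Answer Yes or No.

Against X this mix gives (41/84)·8 + (43/84)·6 = 293/42.
Against Y this mix gives (41/84)·5 + (43/84)·10 = 635/84.
Player II will play X, holding Player I to 293/42. Shifting weight toward the row that does better against X would raise this floor (the equalizing mix achieves 50/7 against both X and Y), so the proposed strategy is not optimal.

No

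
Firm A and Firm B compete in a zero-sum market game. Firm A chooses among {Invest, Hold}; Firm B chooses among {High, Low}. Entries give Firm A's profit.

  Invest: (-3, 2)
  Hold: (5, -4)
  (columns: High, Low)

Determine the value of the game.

Row minima: Invest → -3, Hold → -4; maximin = -3.
Column maxima: High → 5, Low → 2; minimax = 2.
-3 ≠ 2, so there is no saddle point; optimal play is mixed.
Let Firm A play Invest with probability p. Expected payoff against High: (-3)p + 5(1−p) = −8p + 5; against Low: 2p + (-4)(1−p) = 6p − 4.
Setting these equal: −8p + 5 = 6p − 4 ⇒ −14p = -9 ⇒ p = 9/14, and the value is (-8)·(9/14) + 5 = -1/7.
For Firm B: with q = P(High), equating Invest's and Hold's payoffs gives −5q + 2 = 9q − 4 ⇒ q = 3/7.

-1/7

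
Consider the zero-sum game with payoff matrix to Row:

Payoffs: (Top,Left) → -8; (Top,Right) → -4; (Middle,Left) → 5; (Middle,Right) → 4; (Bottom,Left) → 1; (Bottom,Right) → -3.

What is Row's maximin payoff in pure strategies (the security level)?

4

Row minima: Top → -8, Middle → 4, Bottom → -3.
The best of these is 4.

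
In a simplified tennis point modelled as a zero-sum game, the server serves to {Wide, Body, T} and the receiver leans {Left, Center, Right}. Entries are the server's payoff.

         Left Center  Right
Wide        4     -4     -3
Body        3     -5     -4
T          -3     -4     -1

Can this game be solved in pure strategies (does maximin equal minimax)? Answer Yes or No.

Yes

Row minima: Wide → -4, Body → -5, T → -4; maximin = -4.
Column maxima: Left → 4, Center → -4, Right → -1; minimax = -4.
maximin = minimax = -4, so a saddle point exists.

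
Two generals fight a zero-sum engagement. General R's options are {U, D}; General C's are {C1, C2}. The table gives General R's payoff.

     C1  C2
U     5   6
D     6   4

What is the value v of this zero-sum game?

Row minima: U → 5, D → 4; maximin = 5.
Column maxima: C1 → 6, C2 → 6; minimax = 6.
5 ≠ 6, so there is no saddle point; optimal play is mixed.
Let General R play U with probability p. Expected payoff against C1: 5p + 6(1−p) = −p + 6; against C2: 6p + 4(1−p) = 2p + 4.
Setting these equal: −p + 6 = 2p + 4 ⇒ −3p = -2 ⇒ p = 2/3, and the value is (-1)·(2/3) + 6 = 16/3.
For General C: with q = P(C1), equating U's and D's payoffs gives −q + 6 = 2q + 4 ⇒ q = 2/3.

16/3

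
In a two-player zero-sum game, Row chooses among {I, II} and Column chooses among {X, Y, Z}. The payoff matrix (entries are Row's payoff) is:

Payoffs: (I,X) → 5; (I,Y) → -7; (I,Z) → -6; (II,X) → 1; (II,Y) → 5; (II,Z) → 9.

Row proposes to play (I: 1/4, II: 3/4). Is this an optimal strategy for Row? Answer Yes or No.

Against X this mix gives (1/4)·5 + (3/4)·1 = 2.
Against Y this mix gives (1/4)·(-7) + (3/4)·5 = 2.
Against Z this mix gives (1/4)·(-6) + (3/4)·9 = 21/4.
All of Column's active replies (X, Y) yield 2, and no column does worse for Row. The mix makes Column indifferent and guarantees 2, so it is optimal.

Yes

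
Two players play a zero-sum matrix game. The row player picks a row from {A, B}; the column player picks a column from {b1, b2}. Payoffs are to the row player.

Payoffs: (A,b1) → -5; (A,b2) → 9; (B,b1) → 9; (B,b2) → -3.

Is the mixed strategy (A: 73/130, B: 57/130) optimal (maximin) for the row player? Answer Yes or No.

Against b1 this mix gives (73/130)·(-5) + (57/130)·9 = 74/65.
Against b2 this mix gives (73/130)·9 + (57/130)·(-3) = 243/65.
The column player will play b1, holding the row player to 74/65. Shifting weight toward the row that does better against b1 would raise this floor (the equalizing mix achieves 33/13 against both b1 and b2), so the proposed strategy is not optimal.

No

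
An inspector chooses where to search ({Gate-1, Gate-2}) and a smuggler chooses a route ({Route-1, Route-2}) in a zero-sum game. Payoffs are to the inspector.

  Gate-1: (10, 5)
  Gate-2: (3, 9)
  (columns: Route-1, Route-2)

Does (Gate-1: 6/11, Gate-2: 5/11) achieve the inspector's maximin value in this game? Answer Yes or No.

Against Route-1 this mix gives (6/11)·10 + (5/11)·3 = 75/11.
Against Route-2 this mix gives (6/11)·5 + (5/11)·9 = 75/11.
All of the smuggler's active replies (Route-1, Route-2) yield 75/11, and no column does worse for the inspector. The mix makes the smuggler indifferent and guarantees 75/11, so it is optimal.

Yes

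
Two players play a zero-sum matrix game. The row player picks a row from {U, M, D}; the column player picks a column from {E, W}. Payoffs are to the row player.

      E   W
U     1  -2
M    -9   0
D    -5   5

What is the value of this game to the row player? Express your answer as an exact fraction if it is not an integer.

-5/13

Row minima: U → -2, M → -9, D → -5; maximin = -2.
Column maxima: E → 1, W → 5; minimax = 1.
-2 ≠ 1, so there is no saddle point; optimal play is mixed.
M is strictly dominated by D, so the row player never plays it.
On the remaining 2×2 (U, D vs E, W):
Let the row player play U with probability p. Expected payoff against E: 1p + (-5)(1−p) = 6p − 5; against W: (-2)p + 5(1−p) = −7p + 5.
Setting these equal: 6p − 5 = −7p + 5 ⇒ 13p = 10 ⇒ p = 10/13, and the value is (6)·(10/13) − 5 = -5/13.
For the column player: with q = P(E), equating U's and D's payoffs gives 3q − 2 = −10q + 5 ⇒ q = 7/13.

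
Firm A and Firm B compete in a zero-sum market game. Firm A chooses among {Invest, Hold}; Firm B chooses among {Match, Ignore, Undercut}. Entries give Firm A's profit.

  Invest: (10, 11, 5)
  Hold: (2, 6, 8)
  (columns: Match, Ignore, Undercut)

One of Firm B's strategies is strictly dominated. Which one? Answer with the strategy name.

Match holds Firm A's payoff strictly below Ignore in every row: 10 < 11, 2 < 6.
So Ignore is strictly dominated for Firm B.

Ignore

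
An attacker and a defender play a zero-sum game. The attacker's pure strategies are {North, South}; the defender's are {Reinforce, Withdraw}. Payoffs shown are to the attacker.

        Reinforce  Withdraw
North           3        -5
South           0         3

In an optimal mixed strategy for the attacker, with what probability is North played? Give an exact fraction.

Row minima: North → -5, South → 0; maximin = 0.
Column maxima: Reinforce → 3, Withdraw → 3; minimax = 3.
0 ≠ 3, so there is no saddle point; optimal play is mixed.
Let the attacker play North with probability p. Expected payoff against Reinforce: 3p + 0(1−p) = 3p; against Withdraw: (-5)p + 3(1−p) = −8p + 3.
Setting these equal: 3p = −8p + 3 ⇒ 11p = 3 ⇒ p = 3/11, and the value is (3)·(3/11) = 9/11.
For the defender: with q = P(Reinforce), equating North's and South's payoffs gives 8q − 5 = −3q + 3 ⇒ q = 8/11.

3/11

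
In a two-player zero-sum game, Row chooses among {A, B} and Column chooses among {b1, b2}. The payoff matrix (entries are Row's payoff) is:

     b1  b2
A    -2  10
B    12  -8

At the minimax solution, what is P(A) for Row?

Row minima: A → -2, B → -8; maximin = -2.
Column maxima: b1 → 12, b2 → 10; minimax = 10.
-2 ≠ 10, so there is no saddle point; optimal play is mixed.
Let Row play A with probability p. Expected payoff against b1: (-2)p + 12(1−p) = −14p + 12; against b2: 10p + (-8)(1−p) = 18p − 8.
Setting these equal: −14p + 12 = 18p − 8 ⇒ −32p = -20 ⇒ p = 5/8, and the value is (-14)·(5/8) + 12 = 13/4.
For Column: with q = P(b1), equating A's and B's payoffs gives −12q + 10 = 20q − 8 ⇒ q = 9/16.

5/8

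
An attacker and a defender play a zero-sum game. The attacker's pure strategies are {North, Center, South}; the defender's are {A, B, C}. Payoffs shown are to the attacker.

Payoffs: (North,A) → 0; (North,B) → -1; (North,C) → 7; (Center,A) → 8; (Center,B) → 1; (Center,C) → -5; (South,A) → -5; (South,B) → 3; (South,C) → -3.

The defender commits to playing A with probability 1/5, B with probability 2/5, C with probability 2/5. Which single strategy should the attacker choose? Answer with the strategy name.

Expected payoff of North: (1/5)·0 + (2/5)·(-1) + (2/5)·7 = 12/5.
Expected payoff of Center: (1/5)·8 + (2/5)·1 + (2/5)·(-5) = 0.
Expected payoff of South: (1/5)·(-5) + (2/5)·3 + (2/5)·(-3) = -1.
The largest is 12/5, so the attacker's best response is North.

North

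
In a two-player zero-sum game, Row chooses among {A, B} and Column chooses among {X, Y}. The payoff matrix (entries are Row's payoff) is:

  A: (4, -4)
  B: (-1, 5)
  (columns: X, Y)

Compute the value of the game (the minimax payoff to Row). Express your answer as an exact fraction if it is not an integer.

Row minima: A → -4, B → -1; maximin = -1.
Column maxima: X → 4, Y → 5; minimax = 4.
-1 ≠ 4, so there is no saddle point; optimal play is mixed.
Let Row play A with probability p. Expected payoff against X: 4p + (-1)(1−p) = 5p − 1; against Y: (-4)p + 5(1−p) = −9p + 5.
Setting these equal: 5p − 1 = −9p + 5 ⇒ 14p = 6 ⇒ p = 3/7, and the value is (5)·(3/7) − 1 = 8/7.
For Column: with q = P(X), equating A's and B's payoffs gives 8q − 4 = −6q + 5 ⇒ q = 9/14.

8/7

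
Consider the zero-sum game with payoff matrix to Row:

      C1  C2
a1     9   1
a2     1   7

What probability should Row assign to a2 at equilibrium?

Row minima: a1 → 1, a2 → 1; maximin = 1.
Column maxima: C1 → 9, C2 → 7; minimax = 7.
1 ≠ 7, so there is no saddle point; optimal play is mixed.
Let Row play a1 with probability p. Expected payoff against C1: 9p + 1(1−p) = 8p + 1; against C2: 1p + 7(1−p) = −6p + 7.
Setting these equal: 8p + 1 = −6p + 7 ⇒ 14p = 6 ⇒ p = 3/7, and the value is (8)·(3/7) + 1 = 31/7.
For Column: with q = P(C1), equating a1's and a2's payoffs gives 8q + 1 = −6q + 7 ⇒ q = 3/7.

4/7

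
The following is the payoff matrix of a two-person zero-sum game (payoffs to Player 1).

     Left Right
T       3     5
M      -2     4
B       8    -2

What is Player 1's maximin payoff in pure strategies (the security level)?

3

Row minima: T → 3, M → -2, B → -2.
The best of these is 3.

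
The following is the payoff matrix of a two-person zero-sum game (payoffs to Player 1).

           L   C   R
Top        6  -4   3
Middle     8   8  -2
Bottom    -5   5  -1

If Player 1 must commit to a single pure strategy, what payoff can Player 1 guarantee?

Row minima: Top → -4, Middle → -2, Bottom → -5.
The best of these is -2.

-2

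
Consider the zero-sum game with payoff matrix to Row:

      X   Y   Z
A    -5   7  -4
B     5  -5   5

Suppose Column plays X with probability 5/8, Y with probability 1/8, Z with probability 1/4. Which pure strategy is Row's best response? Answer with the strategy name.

Expected payoff of A: (5/8)·(-5) + (1/8)·7 + (1/4)·(-4) = -13/4.
Expected payoff of B: (5/8)·5 + (1/8)·(-5) + (1/4)·5 = 15/4.
The largest is 15/4, so Row's best response is B.

B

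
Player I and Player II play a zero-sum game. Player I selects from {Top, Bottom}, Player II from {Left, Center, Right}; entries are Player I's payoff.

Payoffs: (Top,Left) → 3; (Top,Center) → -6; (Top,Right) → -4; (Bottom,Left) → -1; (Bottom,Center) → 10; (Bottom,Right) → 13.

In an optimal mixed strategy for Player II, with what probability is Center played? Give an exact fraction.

Row minima: Top → -6, Bottom → -1; maximin = -1.
Column maxima: Left → 3, Center → 10, Right → 13; minimax = 3.
-1 ≠ 3, so there is no saddle point; optimal play is mixed.
Right is strictly dominated by Center (it gives Player I strictly more in every row), so Player II never plays it.
On the remaining 2×2 (Top, Bottom vs Left, Center):
Let Player I play Top with probability p. Expected payoff against Left: 3p + (-1)(1−p) = 4p − 1; against Center: (-6)p + 10(1−p) = −16p + 10.
Setting these equal: 4p − 1 = −16p + 10 ⇒ 20p = 11 ⇒ p = 11/20, and the value is (4)·(11/20) − 1 = 6/5.
For Player II: with q = P(Left), equating Top's and Bottom's payoffs gives 9q − 6 = −11q + 10 ⇒ q = 4/5.

1/5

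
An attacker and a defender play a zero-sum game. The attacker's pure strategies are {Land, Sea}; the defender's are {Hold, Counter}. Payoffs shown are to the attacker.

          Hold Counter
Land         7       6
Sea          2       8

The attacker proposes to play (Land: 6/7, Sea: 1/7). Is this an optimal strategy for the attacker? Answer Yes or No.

Against Hold this mix gives (6/7)·7 + (1/7)·2 = 44/7.
Against Counter this mix gives (6/7)·6 + (1/7)·8 = 44/7.
All of the defender's active replies (Hold, Counter) yield 44/7, and no column does worse for the attacker. The mix makes the defender indifferent and guarantees 44/7, so it is optimal.

Yes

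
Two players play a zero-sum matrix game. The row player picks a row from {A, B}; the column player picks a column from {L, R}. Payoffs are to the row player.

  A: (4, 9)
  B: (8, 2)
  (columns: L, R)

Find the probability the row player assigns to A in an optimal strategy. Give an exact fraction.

Row minima: A → 4, B → 2; maximin = 4.
Column maxima: L → 8, R → 9; minimax = 8.
4 ≠ 8, so there is no saddle point; optimal play is mixed.
Let the row player play A with probability p. Expected payoff against L: 4p + 8(1−p) = −4p + 8; against R: 9p + 2(1−p) = 7p + 2.
Setting these equal: −4p + 8 = 7p + 2 ⇒ −11p = -6 ⇒ p = 6/11, and the value is (-4)·(6/11) + 8 = 64/11.
For the column player: with q = P(L), equating A's and B's payoffs gives −5q + 9 = 6q + 2 ⇒ q = 7/11.

6/11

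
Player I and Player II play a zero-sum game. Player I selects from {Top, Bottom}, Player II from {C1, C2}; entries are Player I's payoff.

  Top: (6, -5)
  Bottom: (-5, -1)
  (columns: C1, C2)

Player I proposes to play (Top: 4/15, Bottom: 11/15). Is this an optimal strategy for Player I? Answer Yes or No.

Yes

Against C1 this mix gives (4/15)·6 + (11/15)·(-5) = -31/15.
Against C2 this mix gives (4/15)·(-5) + (11/15)·(-1) = -31/15.
All of Player II's active replies (C1, C2) yield -31/15, and no column does worse for Player I. The mix makes Player II indifferent and guarantees -31/15, so it is optimal.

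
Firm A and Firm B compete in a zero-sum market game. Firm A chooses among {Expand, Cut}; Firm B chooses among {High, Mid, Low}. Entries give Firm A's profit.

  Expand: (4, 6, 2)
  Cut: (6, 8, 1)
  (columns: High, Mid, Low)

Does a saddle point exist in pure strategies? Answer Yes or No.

Yes

Row minima: Expand → 2, Cut → 1; maximin = 2.
Column maxima: High → 6, Mid → 8, Low → 2; minimax = 2.
maximin = minimax = 2, so a saddle point exists.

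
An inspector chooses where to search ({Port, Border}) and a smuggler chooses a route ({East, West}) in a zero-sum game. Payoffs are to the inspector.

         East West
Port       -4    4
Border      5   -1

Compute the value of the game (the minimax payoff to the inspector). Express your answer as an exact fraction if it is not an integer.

Row minima: Port → -4, Border → -1; maximin = -1.
Column maxima: East → 5, West → 4; minimax = 4.
-1 ≠ 4, so there is no saddle point; optimal play is mixed.
Let the inspector play Port with probability p. Expected payoff against East: (-4)p + 5(1−p) = −9p + 5; against West: 4p + (-1)(1−p) = 5p − 1.
Setting these equal: −9p + 5 = 5p − 1 ⇒ −14p = -6 ⇒ p = 3/7, and the value is (-9)·(3/7) + 5 = 8/7.
For the smuggler: with q = P(East), equating Port's and Border's payoffs gives −8q + 4 = 6q − 1 ⇒ q = 5/14.

8/7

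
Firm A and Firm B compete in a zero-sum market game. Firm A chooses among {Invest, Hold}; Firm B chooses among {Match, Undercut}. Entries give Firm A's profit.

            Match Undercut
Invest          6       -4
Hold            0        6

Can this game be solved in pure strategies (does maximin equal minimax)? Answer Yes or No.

No

Row minima: Invest → -4, Hold → 0; maximin = 0.
Column maxima: Match → 6, Undercut → 6; minimax = 6.
0 ≠ 6, so no pure-strategy equilibrium exists.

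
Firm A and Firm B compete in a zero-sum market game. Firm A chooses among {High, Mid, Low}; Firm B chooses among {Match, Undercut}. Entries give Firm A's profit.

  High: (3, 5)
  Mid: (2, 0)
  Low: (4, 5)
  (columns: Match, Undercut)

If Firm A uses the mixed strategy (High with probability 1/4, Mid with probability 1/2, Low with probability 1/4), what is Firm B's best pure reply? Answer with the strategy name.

If Firm B plays Match, Firm A's expected payoff is (1/4)·3 + (1/2)·2 + (1/4)·4 = 11/4.
If Firm B plays Undercut, Firm A's expected payoff is (1/4)·5 + (1/2)·0 + (1/4)·5 = 5/2.
Firm B minimizes Firm A's payoff; the smallest is 5/2, so the best response is Undercut.

Undercut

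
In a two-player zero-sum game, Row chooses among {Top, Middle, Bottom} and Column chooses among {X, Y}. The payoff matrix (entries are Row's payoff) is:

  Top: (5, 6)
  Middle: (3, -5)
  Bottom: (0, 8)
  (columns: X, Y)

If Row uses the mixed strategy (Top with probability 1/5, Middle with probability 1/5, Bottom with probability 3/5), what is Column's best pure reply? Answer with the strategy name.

If Column plays X, Row's expected payoff is (1/5)·5 + (1/5)·3 + (3/5)·0 = 8/5.
If Column plays Y, Row's expected payoff is (1/5)·6 + (1/5)·(-5) + (3/5)·8 = 5.
Column minimizes Row's payoff; the smallest is 8/5, so the best response is X.

X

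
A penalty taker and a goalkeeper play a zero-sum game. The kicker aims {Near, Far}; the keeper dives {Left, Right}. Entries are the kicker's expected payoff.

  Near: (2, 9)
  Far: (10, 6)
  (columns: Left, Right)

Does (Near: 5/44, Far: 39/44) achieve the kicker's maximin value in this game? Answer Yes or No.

No

Against Left this mix gives (5/44)·2 + (39/44)·10 = 100/11.
Against Right this mix gives (5/44)·9 + (39/44)·6 = 279/44.
The keeper will play Right, holding the kicker to 279/44. Shifting weight toward the row that does better against Right would raise this floor (the equalizing mix achieves 78/11 against both Right and Left), so the proposed strategy is not optimal.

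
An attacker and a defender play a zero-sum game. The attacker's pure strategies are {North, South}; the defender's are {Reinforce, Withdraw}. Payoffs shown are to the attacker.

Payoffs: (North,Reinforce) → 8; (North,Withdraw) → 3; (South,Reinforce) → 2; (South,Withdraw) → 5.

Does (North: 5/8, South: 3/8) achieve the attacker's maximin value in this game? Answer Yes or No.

No

Against Reinforce this mix gives (5/8)·8 + (3/8)·2 = 23/4.
Against Withdraw this mix gives (5/8)·3 + (3/8)·5 = 15/4.
The defender will play Withdraw, holding the attacker to 15/4. Shifting weight toward the row that does better against Withdraw would raise this floor (the equalizing mix achieves 17/4 against both Withdraw and Reinforce), so the proposed strategy is not optimal.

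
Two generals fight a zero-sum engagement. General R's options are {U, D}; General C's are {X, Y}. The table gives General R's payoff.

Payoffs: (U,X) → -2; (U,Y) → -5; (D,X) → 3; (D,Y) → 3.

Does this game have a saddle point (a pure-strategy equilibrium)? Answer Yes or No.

Yes

Row minima: U → -5, D → 3; maximin = 3.
Column maxima: X → 3, Y → 3; minimax = 3.
maximin = minimax = 3, so a saddle point exists.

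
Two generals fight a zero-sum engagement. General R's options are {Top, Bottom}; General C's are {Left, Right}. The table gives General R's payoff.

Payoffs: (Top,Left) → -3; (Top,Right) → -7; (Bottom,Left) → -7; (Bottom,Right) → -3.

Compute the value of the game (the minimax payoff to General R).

-5

Row minima: Top → -7, Bottom → -7; maximin = -7.
Column maxima: Left → -3, Right → -3; minimax = -3.
-7 ≠ -3, so there is no saddle point; optimal play is mixed.
Let General R play Top with probability p. Expected payoff against Left: (-3)p + (-7)(1−p) = 4p − 7; against Right: (-7)p + (-3)(1−p) = −4p − 3.
Setting these equal: 4p − 7 = −4p − 3 ⇒ 8p = 4 ⇒ p = 1/2, and the value is (4)·(1/2) − 7 = -5.
For General C: with q = P(Left), equating Top's and Bottom's payoffs gives 4q − 7 = −4q − 3 ⇒ q = 1/2.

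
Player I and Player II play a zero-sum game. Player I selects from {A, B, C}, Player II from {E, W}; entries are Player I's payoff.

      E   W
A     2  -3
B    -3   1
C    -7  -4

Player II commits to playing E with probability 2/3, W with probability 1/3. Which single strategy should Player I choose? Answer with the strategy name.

A

Expected payoff of A: (2/3)·2 + (1/3)·(-3) = 1/3.
Expected payoff of B: (2/3)·(-3) + (1/3)·1 = -5/3.
Expected payoff of C: (2/3)·(-7) + (1/3)·(-4) = -6.
The largest is 1/3, so Player I's best response is A.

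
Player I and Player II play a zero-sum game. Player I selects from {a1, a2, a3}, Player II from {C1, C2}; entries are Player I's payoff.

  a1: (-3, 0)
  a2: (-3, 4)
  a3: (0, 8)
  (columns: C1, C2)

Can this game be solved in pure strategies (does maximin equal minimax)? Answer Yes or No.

Row minima: a1 → -3, a2 → -3, a3 → 0; maximin = 0.
Column maxima: C1 → 0, C2 → 8; minimax = 0.
maximin = minimax = 0, so a saddle point exists.

Yes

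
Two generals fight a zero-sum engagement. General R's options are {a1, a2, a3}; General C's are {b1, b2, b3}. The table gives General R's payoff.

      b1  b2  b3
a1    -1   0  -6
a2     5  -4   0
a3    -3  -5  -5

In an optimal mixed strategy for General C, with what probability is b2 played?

3/5

Row minima: a1 → -6, a2 → -4, a3 → -5; maximin = -4.
Column maxima: b1 → 5, b2 → 0, b3 → 0; minimax = 0.
-4 ≠ 0, so there is no saddle point; optimal play is mixed.
a3 is strictly dominated by a2, so General R never plays it.
b1 is strictly dominated by b3 (it gives General R strictly more in every row), so General C never plays it.
On the remaining 2×2 (a1, a2 vs b2, b3):
Let General R play a1 with probability p. Expected payoff against b2: 0p + (-4)(1−p) = 4p − 4; against b3: (-6)p + 0(1−p) = −6p.
Setting these equal: 4p − 4 = −6p ⇒ 10p = 4 ⇒ p = 2/5, and the value is (4)·(2/5) − 4 = -12/5.
For General C: with q = P(b2), equating a1's and a2's payoffs gives 6q − 6 = −4q ⇒ q = 3/5.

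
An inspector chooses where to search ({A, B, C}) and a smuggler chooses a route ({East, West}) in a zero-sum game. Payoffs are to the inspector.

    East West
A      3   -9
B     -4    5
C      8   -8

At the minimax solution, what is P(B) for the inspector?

Row minima: A → -9, B → -4, C → -8; maximin = -4.
Column maxima: East → 8, West → 5; minimax = 5.
-4 ≠ 5, so there is no saddle point; optimal play is mixed.
A is strictly dominated by C, so the inspector never plays it.
On the remaining 2×2 (B, C vs East, West):
Let the inspector play B with probability p. Expected payoff against East: (-4)p + 8(1−p) = −12p + 8; against West: 5p + (-8)(1−p) = 13p − 8.
Setting these equal: −12p + 8 = 13p − 8 ⇒ −25p = -16 ⇒ p = 16/25, and the value is (-12)·(16/25) + 8 = 8/25.
For the smuggler: with q = P(East), equating B's and C's payoffs gives −9q + 5 = 16q − 8 ⇒ q = 13/25.

16/25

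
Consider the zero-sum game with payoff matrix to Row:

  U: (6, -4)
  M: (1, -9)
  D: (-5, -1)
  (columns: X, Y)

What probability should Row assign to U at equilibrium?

Row minima: U → -4, M → -9, D → -5; maximin = -4.
Column maxima: X → 6, Y → -1; minimax = -1.
-4 ≠ -1, so there is no saddle point; optimal play is mixed.
M is strictly dominated by U, so Row never plays it.
On the remaining 2×2 (U, D vs X, Y):
Let Row play U with probability p. Expected payoff against X: 6p + (-5)(1−p) = 11p − 5; against Y: (-4)p + (-1)(1−p) = −3p − 1.
Setting these equal: 11p − 5 = −3p − 1 ⇒ 14p = 4 ⇒ p = 2/7, and the value is (11)·(2/7) − 5 = -13/7.
For Column: with q = P(X), equating U's and D's payoffs gives 10q − 4 = −4q − 1 ⇒ q = 3/14.

2/7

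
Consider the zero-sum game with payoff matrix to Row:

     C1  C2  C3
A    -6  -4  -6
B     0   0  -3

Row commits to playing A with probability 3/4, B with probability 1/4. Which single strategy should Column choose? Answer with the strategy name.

C3

If Column plays C1, Row's expected payoff is (3/4)·(-6) + (1/4)·0 = -9/2.
If Column plays C2, Row's expected payoff is (3/4)·(-4) + (1/4)·0 = -3.
If Column plays C3, Row's expected payoff is (3/4)·(-6) + (1/4)·(-3) = -21/4.
Column minimizes Row's payoff; the smallest is -21/4, so the best response is C3.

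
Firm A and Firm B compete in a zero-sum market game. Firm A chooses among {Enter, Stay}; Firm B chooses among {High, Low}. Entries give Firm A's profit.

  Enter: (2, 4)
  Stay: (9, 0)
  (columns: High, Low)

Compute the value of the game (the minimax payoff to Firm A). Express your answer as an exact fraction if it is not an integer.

36/11

Row minima: Enter → 2, Stay → 0; maximin = 2.
Column maxima: High → 9, Low → 4; minimax = 4.
2 ≠ 4, so there is no saddle point; optimal play is mixed.
Let Firm A play Enter with probability p. Expected payoff against High: 2p + 9(1−p) = −7p + 9; against Low: 4p + 0(1−p) = 4p.
Setting these equal: −7p + 9 = 4p ⇒ −11p = -9 ⇒ p = 9/11, and the value is (-7)·(9/11) + 9 = 36/11.
For Firm B: with q = P(High), equating Enter's and Stay's payoffs gives −2q + 4 = 9q ⇒ q = 4/11.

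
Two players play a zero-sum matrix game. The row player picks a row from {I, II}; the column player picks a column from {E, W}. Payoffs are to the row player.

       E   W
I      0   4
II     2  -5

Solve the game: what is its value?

8/11

Row minima: I → 0, II → -5; maximin = 0.
Column maxima: E → 2, W → 4; minimax = 2.
0 ≠ 2, so there is no saddle point; optimal play is mixed.
Let the row player play I with probability p. Expected payoff against E: 0p + 2(1−p) = −2p + 2; against W: 4p + (-5)(1−p) = 9p − 5.
Setting these equal: −2p + 2 = 9p − 5 ⇒ −11p = -7 ⇒ p = 7/11, and the value is (-2)·(7/11) + 2 = 8/11.
For the column player: with q = P(E), equating I's and II's payoffs gives −4q + 4 = 7q − 5 ⇒ q = 9/11.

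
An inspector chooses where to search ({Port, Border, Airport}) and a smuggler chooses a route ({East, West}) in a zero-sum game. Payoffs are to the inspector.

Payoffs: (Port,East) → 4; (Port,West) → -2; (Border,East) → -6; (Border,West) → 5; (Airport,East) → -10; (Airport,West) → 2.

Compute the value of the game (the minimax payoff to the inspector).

8/17

Row minima: Port → -2, Border → -6, Airport → -10; maximin = -2.
Column maxima: East → 4, West → 5; minimax = 4.
-2 ≠ 4, so there is no saddle point; optimal play is mixed.
Airport is strictly dominated by Border, so the inspector never plays it.
On the remaining 2×2 (Port, Border vs East, West):
Let the inspector play Port with probability p. Expected payoff against East: 4p + (-6)(1−p) = 10p − 6; against West: (-2)p + 5(1−p) = −7p + 5.
Setting these equal: 10p − 6 = −7p + 5 ⇒ 17p = 11 ⇒ p = 11/17, and the value is (10)·(11/17) − 6 = 8/17.
For the smuggler: with q = P(East), equating Port's and Border's payoffs gives 6q − 2 = −11q + 5 ⇒ q = 7/17.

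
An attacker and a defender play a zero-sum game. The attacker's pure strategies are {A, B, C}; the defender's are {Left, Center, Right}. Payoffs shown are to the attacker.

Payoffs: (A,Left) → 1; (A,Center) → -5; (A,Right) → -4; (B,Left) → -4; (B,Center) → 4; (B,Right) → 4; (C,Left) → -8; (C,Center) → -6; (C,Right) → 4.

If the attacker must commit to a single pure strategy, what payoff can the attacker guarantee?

Row minima: A → -5, B → -4, C → -8.
The best of these is -4.

-4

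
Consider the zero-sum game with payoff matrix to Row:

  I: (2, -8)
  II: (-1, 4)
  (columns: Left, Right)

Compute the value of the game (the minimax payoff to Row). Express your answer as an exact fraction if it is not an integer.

Row minima: I → -8, II → -1; maximin = -1.
Column maxima: Left → 2, Right → 4; minimax = 2.
-1 ≠ 2, so there is no saddle point; optimal play is mixed.
Let Row play I with probability p. Expected payoff against Left: 2p + (-1)(1−p) = 3p − 1; against Right: (-8)p + 4(1−p) = −12p + 4.
Setting these equal: 3p − 1 = −12p + 4 ⇒ 15p = 5 ⇒ p = 1/3, and the value is (3)·(1/3) − 1 = 0.
For Column: with q = P(Left), equating I's and II's payoffs gives 10q − 8 = −5q + 4 ⇒ q = 4/5.

0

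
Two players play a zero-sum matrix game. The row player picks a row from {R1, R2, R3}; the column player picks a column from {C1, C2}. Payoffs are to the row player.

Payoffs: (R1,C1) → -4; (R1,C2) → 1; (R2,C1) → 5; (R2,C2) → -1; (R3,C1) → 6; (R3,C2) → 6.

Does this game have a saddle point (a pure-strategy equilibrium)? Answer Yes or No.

Yes

Row minima: R1 → -4, R2 → -1, R3 → 6; maximin = 6.
Column maxima: C1 → 6, C2 → 6; minimax = 6.
maximin = minimax = 6, so a saddle point exists.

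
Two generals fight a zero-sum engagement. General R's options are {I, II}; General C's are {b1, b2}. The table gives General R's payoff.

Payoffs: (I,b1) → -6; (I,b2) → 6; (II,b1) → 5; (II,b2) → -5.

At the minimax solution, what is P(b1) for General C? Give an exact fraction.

1/2

Row minima: I → -6, II → -5; maximin = -5.
Column maxima: b1 → 5, b2 → 6; minimax = 5.
-5 ≠ 5, so there is no saddle point; optimal play is mixed.
Let General R play I with probability p. Expected payoff against b1: (-6)p + 5(1−p) = −11p + 5; against b2: 6p + (-5)(1−p) = 11p − 5.
Setting these equal: −11p + 5 = 11p − 5 ⇒ −22p = -10 ⇒ p = 5/11, and the value is (-11)·(5/11) + 5 = 0.
For General C: with q = P(b1), equating I's and II's payoffs gives −12q + 6 = 10q − 5 ⇒ q = 1/2.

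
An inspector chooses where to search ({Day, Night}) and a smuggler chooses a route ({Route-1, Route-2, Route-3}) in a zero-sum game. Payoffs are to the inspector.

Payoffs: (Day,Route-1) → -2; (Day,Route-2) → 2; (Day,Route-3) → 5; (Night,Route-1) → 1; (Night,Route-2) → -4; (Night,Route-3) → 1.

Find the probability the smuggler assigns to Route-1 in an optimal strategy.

Row minima: Day → -2, Night → -4; maximin = -2.
Column maxima: Route-1 → 1, Route-2 → 2, Route-3 → 5; minimax = 1.
-2 ≠ 1, so there is no saddle point; optimal play is mixed.
Route-3 is strictly dominated by Route-2 (it gives the inspector strictly more in every row), so the smuggler never plays it.
On the remaining 2×2 (Day, Night vs Route-1, Route-2):
Let the inspector play Day with probability p. Expected payoff against Route-1: (-2)p + 1(1−p) = −3p + 1; against Route-2: 2p + (-4)(1−p) = 6p − 4.
Setting these equal: −3p + 1 = 6p − 4 ⇒ −9p = -5 ⇒ p = 5/9, and the value is (-3)·(5/9) + 1 = -2/3.
For the smuggler: with q = P(Route-1), equating Day's and Night's payoffs gives −4q + 2 = 5q − 4 ⇒ q = 2/3.

2/3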